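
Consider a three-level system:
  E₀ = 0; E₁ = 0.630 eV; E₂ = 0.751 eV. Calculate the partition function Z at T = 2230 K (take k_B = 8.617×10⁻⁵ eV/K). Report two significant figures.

k_BT = 8.617×10⁻⁵ × 2230 K = 0.1922 eV.
Eᵢ/kT = 0, 3.278, 3.907.
Z = Σ e^(−Eᵢ/kT) = e^(−0) + e^(−3.278) + e^(−3.907) = 1.000 + 0.03770 + 0.02010 = 1.058.

Z = 1.1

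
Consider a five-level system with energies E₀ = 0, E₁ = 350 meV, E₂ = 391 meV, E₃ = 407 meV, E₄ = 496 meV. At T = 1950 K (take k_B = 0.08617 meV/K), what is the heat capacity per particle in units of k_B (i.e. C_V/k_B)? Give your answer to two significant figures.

k_BT = 0.08617 × 1950 K = 168.0 meV.
Eᵢ/kT = 0, 2.083, 2.327, 2.423, 2.952.
Z = Σ e^(−Eᵢ/kT) = e^(−0) + e^(−2.083) + e^(−2.327) + e^(−2.423) + e^(−2.952) = 1.000 + 0.1246 + 0.09759 + 0.08866 + 0.05224 = 1.363.
⟨E⟩ = 105.5 meV, ⟨E²⟩ = 42350 meV².
C_V/k_B = (⟨E²⟩ − ⟨E⟩²)/(kT)² = (42350 − 11130)/28220 = 1.1.

1.1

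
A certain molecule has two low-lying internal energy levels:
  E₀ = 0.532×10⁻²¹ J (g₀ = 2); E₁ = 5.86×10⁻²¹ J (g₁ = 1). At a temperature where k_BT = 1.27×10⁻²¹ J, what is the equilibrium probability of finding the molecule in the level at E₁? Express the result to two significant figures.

0.0075

Eᵢ/kT = 0.4189, 4.614.
Z = Σ gᵢe^(−Eᵢ/kT) = 2·e^(−0.4189) + 1·e^(−4.614) = 1.316 + 0.009912 = 1.326.
P₁ = g₁ e^(−E₁/kT) / Z = 0.009912/1.326 = 0.0075.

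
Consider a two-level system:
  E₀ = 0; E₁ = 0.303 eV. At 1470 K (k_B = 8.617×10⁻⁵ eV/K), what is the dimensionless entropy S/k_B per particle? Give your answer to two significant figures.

0.29

k_BT = 8.617×10⁻⁵ × 1470 K = 0.1267 eV.
Eᵢ/kT = 0, 2.391.
Z = Σ e^(−Eᵢ/kT) = e^(−0) + e^(−2.391) = 1.000 + 0.09154 = 1.092.
⟨E⟩ = Σ EᵢPᵢ = 0.02540 eV.
S/k_B = ln Z + ⟨E⟩/kT = ln(1.092) + 0.02540/0.1267 = 0.08801 + 0.2005 = 0.29.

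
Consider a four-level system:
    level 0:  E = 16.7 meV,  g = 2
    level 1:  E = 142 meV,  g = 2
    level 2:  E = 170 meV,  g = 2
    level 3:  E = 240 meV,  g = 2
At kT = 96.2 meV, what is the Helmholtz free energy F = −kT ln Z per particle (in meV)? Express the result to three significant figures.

Eᵢ/kT = 0.17360, 1.4761, 1.7672, 2.4948.
Z = Σ gᵢe^(−Eᵢ/kT) = 2·e^(−0.17360) + 2·e^(−1.4761) + 2·e^(−1.7672) + 2·e^(−2.4948) = 1.6813 + 0.45705 + 0.34162 + 0.16503 = 2.6450.
F = −kT ln Z = −96.2 × ln(2.6450) = −96.2 × 0.97267 = -93.6 meV.

-93.6 meV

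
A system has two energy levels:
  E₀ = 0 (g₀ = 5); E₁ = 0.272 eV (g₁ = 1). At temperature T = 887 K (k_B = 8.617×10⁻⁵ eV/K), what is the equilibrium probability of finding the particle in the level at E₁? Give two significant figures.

0.0057

k_BT = 8.617×10⁻⁵ × 887 K = 0.07643 eV.
Eᵢ/kT = 0, 3.559.
Z = Σ gᵢe^(−Eᵢ/kT) = 5·e^(−0) + 1·e^(−3.559) = 5.000 + 0.02847 = 5.028.
P₁ = g₁ e^(−E₁/kT) / Z = 0.02847/5.028 = 0.0057.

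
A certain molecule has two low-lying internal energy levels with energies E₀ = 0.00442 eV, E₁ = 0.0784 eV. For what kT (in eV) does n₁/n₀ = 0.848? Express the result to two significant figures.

n₁/n₀ = exp[−(E₁−E₀)/kT] = 0.848.
⇒ (E₁−E₀)/kT = ln(1/0.848) = ln(1.179) = 0.1647.
kT = 0.07398 eV / 0.1647 = 0.45 eV.

0.45 eV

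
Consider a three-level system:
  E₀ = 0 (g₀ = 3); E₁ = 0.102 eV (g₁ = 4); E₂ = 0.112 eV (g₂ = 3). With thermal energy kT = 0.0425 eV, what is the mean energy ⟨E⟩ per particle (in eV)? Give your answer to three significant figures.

0.0171 eV

Eᵢ/kT = 0, 2.4000, 2.6353.
Z = Σ gᵢe^(−Eᵢ/kT) = 3·e^(−0) + 4·e^(−2.4000) + 3·e^(−2.6353) = 3.0000 + 0.36287 + 0.21509 = 3.5780.
⟨E⟩ = Σ Eᵢ gᵢe^(−Eᵢ/kT) / Z = (0·3.0000 + 0.102·0.36287 + 0.112·0.21509) / 3.5780 = 0.0171 eV.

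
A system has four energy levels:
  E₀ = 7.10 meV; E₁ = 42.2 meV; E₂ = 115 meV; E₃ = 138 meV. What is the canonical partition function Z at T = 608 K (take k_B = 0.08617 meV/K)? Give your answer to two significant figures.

k_BT = 0.08617 × 608 K = 52.39 meV.
Eᵢ/kT = 0.1355, 0.8055, 2.195, 2.634.
Z = Σ e^(−Eᵢ/kT) = e^(−0.1355) + e^(−0.8055) + e^(−2.195) + e^(−2.634) = 0.8733 + 0.4469 + 0.1114 + 0.07179 = 1.503.

Z = 1.5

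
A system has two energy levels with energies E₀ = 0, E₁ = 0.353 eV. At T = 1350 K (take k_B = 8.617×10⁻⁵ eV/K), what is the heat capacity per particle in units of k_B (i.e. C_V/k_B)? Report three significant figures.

k_BT = 8.617×10⁻⁵ × 1350 K = 0.11633 eV.
Eᵢ/kT = 0, 3.0345.
Z = Σ e^(−Eᵢ/kT) = e^(−0) + e^(−3.0345) = 1.0000 + 0.048099 = 1.0481.
⟨E⟩ = 0.016200 eV, ⟨E²⟩ = 0.0057185 eV².
C_V/k_B = (⟨E²⟩ − ⟨E⟩²)/(kT)² = (0.0057185 − 0.00026244)/0.013533 = 0.403.

0.403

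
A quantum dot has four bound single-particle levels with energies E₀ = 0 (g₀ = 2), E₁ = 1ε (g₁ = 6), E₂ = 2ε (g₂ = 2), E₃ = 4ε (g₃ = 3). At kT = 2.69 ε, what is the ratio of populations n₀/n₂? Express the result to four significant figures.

2.103

n₀/n₂ = (g₀/g₂) exp[−(E₀−E₂)/kT] = (2/2) × exp(−(-2ε)/(2.69ε)) = (2/2) × exp(0.743494) = 2.103.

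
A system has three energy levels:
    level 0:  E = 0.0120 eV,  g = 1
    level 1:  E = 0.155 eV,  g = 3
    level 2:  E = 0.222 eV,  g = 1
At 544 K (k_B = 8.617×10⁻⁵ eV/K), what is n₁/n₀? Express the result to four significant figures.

k_BT = 8.617×10⁻⁵ × 544 K = 0.0468765 eV.
n₁/n₀ = (g₁/g₀) exp[−(E₁−E₀)/kT] = (3/1) × exp(−(0.1430 eV)/(0.0468765 eV)) = (3/1) × exp(-3.05057) = 0.1420.

0.1420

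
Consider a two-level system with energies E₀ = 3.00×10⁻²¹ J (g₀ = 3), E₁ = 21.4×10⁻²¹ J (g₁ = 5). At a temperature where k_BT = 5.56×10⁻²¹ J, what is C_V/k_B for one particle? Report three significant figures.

Eᵢ/kT = 0.53957, 3.8489.
Z = Σ gᵢe^(−Eᵢ/kT) = 3·e^(−0.53957) + 5·e^(−3.8489) = 1.7490 + 0.10652 = 1.8555.
⟨E⟩ = 4.0563, ⟨E²⟩ = 34.774.
C_V/k_B = (⟨E²⟩ − ⟨E⟩²)/(kT)² = (34.774 − 16.454)/30.914 = 0.593.

0.593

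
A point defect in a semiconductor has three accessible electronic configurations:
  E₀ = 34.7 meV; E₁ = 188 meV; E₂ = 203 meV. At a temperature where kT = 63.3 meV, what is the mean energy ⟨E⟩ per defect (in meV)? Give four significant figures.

Eᵢ/kT = 0.548183, 2.96998, 3.20695.
Z = Σ e^(−Eᵢ/kT) = e^(−0.548183) + e^(−2.96998) + e^(−3.20695) = 0.577999 + 0.0513043 + 0.0404799 = 0.669783.
⟨E⟩ = Σ Eᵢ e^(−Eᵢ/kT) / Z = (34.7·0.577999 + 188·0.0513043 + 203·0.0404799) / 0.669783 = 56.61 meV.

56.61 meV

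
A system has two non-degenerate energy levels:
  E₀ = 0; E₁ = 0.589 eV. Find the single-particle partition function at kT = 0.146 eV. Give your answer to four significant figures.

Eᵢ/kT = 0, 4.03425.
Z = Σ e^(−Eᵢ/kT) = e^(−0) + e^(−4.03425) = 1.00000 + 0.0176989 = 1.01770.

Z = 1.018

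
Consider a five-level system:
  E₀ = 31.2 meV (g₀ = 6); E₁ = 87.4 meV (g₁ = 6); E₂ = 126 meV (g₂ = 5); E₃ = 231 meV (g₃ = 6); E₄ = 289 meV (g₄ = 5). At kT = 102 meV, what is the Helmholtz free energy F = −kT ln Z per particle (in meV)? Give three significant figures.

-228 meV

Eᵢ/kT = 0.30588, 0.85686, 1.2353, 2.2647, 2.8333.
Z = Σ gᵢe^(−Eᵢ/kT) = 6·e^(−0.30588) + 6·e^(−0.85686) + 5·e^(−1.2353) + 6·e^(−2.2647) + 5·e^(−2.8333) = 4.4188 + 2.5470 + 1.4537 + 0.62317 + 0.29409 = 9.3368.
F = −kT ln Z = −102 × ln(9.3368) = −102 × 2.2340 = -228 meV.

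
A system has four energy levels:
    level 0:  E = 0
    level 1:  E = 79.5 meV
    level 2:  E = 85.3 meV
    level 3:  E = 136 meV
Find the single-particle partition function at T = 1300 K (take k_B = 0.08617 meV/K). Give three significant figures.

k_BT = 0.08617 × 1300 K = 112.02 meV.
Eᵢ/kT = 0, 0.70969, 0.76147, 1.2141.
Z = Σ e^(−Eᵢ/kT) = e^(−0) + e^(−0.70969) + e^(−0.76147) + e^(−1.2141) = 1.0000 + 0.49180 + 0.46698 + 0.29698 = 2.2558.

Z = 2.26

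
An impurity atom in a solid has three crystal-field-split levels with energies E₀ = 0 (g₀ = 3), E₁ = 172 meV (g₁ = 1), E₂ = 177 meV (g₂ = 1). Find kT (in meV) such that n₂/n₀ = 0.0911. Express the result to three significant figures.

n₂/n₀ = (g₂/g₀) exp[−(E₂−E₀)/kT] = 0.0911.
⇒ (E₂−E₀)/kT = ln((1/3)/0.0911) = ln(3.6590) = 1.2972.
kT = 177 meV / 1.2972 = 136 meV.

136 meV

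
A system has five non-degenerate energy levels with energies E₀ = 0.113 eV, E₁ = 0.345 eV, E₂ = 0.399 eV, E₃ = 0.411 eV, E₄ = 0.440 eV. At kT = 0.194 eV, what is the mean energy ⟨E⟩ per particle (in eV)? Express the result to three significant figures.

0.248 eV

Eᵢ/kT = 0.58247, 1.7784, 2.0567, 2.1186, 2.2680.
Z = Σ e^(−Eᵢ/kT) = e^(−0.58247) + e^(−1.7784) + e^(−2.0567) + e^(−2.1186) + e^(−2.2680) = 0.55852 + 0.16891 + 0.12788 + 0.12020 + 0.10352 = 1.0790.
⟨E⟩ = Σ Eᵢ e^(−Eᵢ/kT) / Z = (0.113·0.55852 + 0.345·0.16891 + 0.399·0.12788 + 0.411·0.12020 + 0.440·0.10352) / 1.0790 = 0.248 eV.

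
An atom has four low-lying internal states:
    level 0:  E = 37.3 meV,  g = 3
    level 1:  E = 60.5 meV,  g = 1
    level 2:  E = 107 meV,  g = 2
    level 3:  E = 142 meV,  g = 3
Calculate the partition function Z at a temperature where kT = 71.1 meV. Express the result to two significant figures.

Eᵢ/kT = 0.5246, 0.8509, 1.505, 1.997.
Z = Σ gᵢe^(−Eᵢ/kT) = 3·e^(−0.5246) + 1·e^(−0.8509) + 2·e^(−1.505) + 3·e^(−1.997) = 1.775 + 0.4270 + 0.4440 + 0.4072 = 3.053.

Z = 3.1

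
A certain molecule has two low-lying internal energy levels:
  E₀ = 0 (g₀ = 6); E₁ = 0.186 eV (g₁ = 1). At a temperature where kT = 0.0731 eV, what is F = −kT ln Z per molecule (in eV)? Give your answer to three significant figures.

-0.132 eV

Eᵢ/kT = 0, 2.5445.
Z = Σ gᵢe^(−Eᵢ/kT) = 6·e^(−0) + 1·e^(−2.5445) = 6.0000 + 0.078512 = 6.0785.
F = −kT ln Z = −0.0731 × ln(6.0785) = −0.0731 × 1.8048 = -0.132 eV.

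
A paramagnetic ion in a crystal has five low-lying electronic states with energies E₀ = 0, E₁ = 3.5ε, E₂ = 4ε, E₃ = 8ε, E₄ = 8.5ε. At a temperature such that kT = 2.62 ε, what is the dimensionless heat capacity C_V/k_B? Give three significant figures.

Eᵢ/kT = 0, 1.3359, 1.5267, 3.0534, 3.2443.
Z = Σ e^(−Eᵢ/kT) = e^(−0) + e^(−1.3359) + e^(−1.5267) + e^(−3.0534) + e^(−3.2443) = 1.0000 + 0.26292 + 0.21725 + 0.047198 + 0.038996 = 1.5664.
⟨E⟩ = 1.5949 ε, ⟨E²⟩ = 8.0024 ε².
C_V/k_B = (⟨E²⟩ − ⟨E⟩²)/(kT)² = (8.0024 − 2.5437)/6.8644 = 0.795.

0.795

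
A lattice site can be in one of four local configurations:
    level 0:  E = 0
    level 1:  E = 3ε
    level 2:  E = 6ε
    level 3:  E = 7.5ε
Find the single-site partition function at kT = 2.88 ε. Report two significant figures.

Eᵢ/kT = 0, 1.042, 2.083, 2.604.
Z = Σ e^(−Eᵢ/kT) = e^(−0) + e^(−1.042) + e^(−2.083) + e^(−2.604) = 1.000 + 0.3527 + 0.1246 + 0.07398 = 1.551.

Z = 1.6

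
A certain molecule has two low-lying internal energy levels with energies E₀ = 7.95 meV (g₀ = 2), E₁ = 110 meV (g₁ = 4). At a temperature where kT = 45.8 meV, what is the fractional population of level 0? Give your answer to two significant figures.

Eᵢ/kT = 0.1736, 2.402.
Z = Σ gᵢe^(−Eᵢ/kT) = 2·e^(−0.1736) + 4·e^(−2.402) = 1.681 + 0.3621 = 2.043.
P₀ = g₀ e^(−E₀/kT) / Z = 1.681/2.043 = 0.82.

0.82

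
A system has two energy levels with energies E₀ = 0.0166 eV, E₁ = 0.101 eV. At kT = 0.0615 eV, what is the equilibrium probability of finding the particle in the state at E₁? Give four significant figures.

0.2022

Eᵢ/kT = 0.269919, 1.64228.
Z = Σ e^(−Eᵢ/kT) = e^(−0.269919) + e^(−1.64228) = 0.763441 + 0.193538 = 0.956979.
P₁ = e^(−E₁/kT) / Z = 0.193538/0.956979 = 0.2022.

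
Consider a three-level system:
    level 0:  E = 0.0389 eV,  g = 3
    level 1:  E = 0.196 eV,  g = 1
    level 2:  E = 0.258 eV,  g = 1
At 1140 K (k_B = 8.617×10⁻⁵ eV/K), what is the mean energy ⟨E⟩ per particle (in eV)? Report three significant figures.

k_BT = 8.617×10⁻⁵ × 1140 K = 0.098234 eV.
Eᵢ/kT = 0.39599, 1.9952, 2.6264.
Z = Σ gᵢe^(−Eᵢ/kT) = 3·e^(−0.39599) + 1·e^(−1.9952) + 1·e^(−2.6264) = 2.0190 + 0.13599 + 0.072338 = 2.2273.
⟨E⟩ = Σ Eᵢ gᵢe^(−Eᵢ/kT) / Z = (0.0389·2.0190 + 0.196·0.13599 + 0.258·0.072338) / 2.2273 = 0.0556 eV.

0.0556 eV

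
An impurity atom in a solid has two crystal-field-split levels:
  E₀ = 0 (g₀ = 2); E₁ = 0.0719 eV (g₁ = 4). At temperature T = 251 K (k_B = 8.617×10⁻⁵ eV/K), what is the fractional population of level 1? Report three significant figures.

k_BT = 8.617×10⁻⁵ × 251 K = 0.021629 eV.
Eᵢ/kT = 0, 3.3242.
Z = Σ gᵢe^(−Eᵢ/kT) = 2·e^(−0) + 4·e^(−3.3242) = 2.0000 + 0.14401 = 2.1440.
P₁ = g₁ e^(−E₁/kT) / Z = 0.14401/2.1440 = 0.0672.

0.0672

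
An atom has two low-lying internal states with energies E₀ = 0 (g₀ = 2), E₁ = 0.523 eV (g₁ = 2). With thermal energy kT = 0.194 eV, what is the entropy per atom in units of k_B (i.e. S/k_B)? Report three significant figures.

0.929

Eᵢ/kT = 0, 2.6959.
Z = Σ gᵢe^(−Eᵢ/kT) = 2·e^(−0) + 2·e^(−2.6959) = 2.0000 + 0.13496 = 2.1350.
⟨E⟩ = Σ EᵢPᵢ = 0.033060 eV.
S/k_B = ln Z + ⟨E⟩/kT = ln(2.1350) + 0.033060/0.194 = 0.75847 + 0.17041 = 0.929.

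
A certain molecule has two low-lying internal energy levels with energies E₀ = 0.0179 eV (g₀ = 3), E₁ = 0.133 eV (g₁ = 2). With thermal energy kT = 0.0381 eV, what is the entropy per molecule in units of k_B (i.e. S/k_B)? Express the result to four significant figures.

1.226

Eᵢ/kT = 0.469816, 3.49081.
Z = Σ gᵢe^(−Eᵢ/kT) = 3·e^(−0.469816) + 2·e^(−3.49081) = 1.87535 + 0.0609524 = 1.93630.
⟨E⟩ = Σ EᵢPᵢ = 0.0215232 eV.
S/k_B = ln Z + ⟨E⟩/kT = ln(1.93630) + 0.0215232/0.0381 = 0.660779 + 0.564913 = 1.226.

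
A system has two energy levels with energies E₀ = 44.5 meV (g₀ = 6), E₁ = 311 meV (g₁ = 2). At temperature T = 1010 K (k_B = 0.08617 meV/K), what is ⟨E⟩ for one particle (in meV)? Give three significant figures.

48.6 meV

k_BT = 0.08617 × 1010 K = 87.032 meV.
Eᵢ/kT = 0.51131, 3.5734.
Z = Σ gᵢe^(−Eᵢ/kT) = 6·e^(−0.51131) + 2·e^(−3.5734) = 3.5983 + 0.056121 = 3.6544.
⟨E⟩ = Σ Eᵢ gᵢe^(−Eᵢ/kT) / Z = (44.5·3.5983 + 311·0.056121) / 3.6544 = 48.6 meV.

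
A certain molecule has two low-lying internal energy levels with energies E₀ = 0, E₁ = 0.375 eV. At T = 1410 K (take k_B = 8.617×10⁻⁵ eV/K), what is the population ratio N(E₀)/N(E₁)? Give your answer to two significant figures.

k_BT = 8.617×10⁻⁵ × 1410 K = 0.1215 eV.
n₀/n₁ = exp[−(E₀−E₁)/kT] = exp(−(-0.375 eV)/(0.1215 eV)) = exp(3.086) = 22.

22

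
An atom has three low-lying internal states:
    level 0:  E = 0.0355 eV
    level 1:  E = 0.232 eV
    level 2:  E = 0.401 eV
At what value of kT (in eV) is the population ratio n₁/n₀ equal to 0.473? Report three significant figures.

0.262 eV

n₁/n₀ = exp[−(E₁−E₀)/kT] = 0.473.
⇒ (E₁−E₀)/kT = ln(1/0.473) = ln(2.1142) = 0.74868.
kT = 0.1965 eV / 0.74868 = 0.262 eV.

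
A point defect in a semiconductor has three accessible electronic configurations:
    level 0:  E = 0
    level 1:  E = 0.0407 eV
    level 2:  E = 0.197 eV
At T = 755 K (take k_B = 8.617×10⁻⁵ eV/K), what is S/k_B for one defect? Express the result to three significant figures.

0.763

k_BT = 8.617×10⁻⁵ × 755 K = 0.065058 eV.
Eᵢ/kT = 0, 0.62560, 3.0281.
Z = Σ e^(−Eᵢ/kT) = e^(−0) + e^(−0.62560) + e^(−3.0281) = 1.0000 + 0.53494 + 0.048408 = 1.5833.
⟨E⟩ = Σ EᵢPᵢ = 0.019774 eV.
S/k_B = ln Z + ⟨E⟩/kT = ln(1.5833) + 0.019774/0.065058 = 0.45951 + 0.30394 = 0.763.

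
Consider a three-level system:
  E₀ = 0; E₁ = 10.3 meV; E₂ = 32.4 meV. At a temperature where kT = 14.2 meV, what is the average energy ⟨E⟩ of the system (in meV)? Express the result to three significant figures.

5.23 meV

Eᵢ/kT = 0, 0.72535, 2.2817.
Z = Σ e^(−Eᵢ/kT) = e^(−0) + e^(−0.72535) + e^(−2.2817) = 1.0000 + 0.48416 + 0.10211 = 1.5863.
⟨E⟩ = Σ Eᵢ e^(−Eᵢ/kT) / Z = (0·1.0000 + 10.3·0.48416 + 32.4·0.10211) / 1.5863 = 5.23 meV.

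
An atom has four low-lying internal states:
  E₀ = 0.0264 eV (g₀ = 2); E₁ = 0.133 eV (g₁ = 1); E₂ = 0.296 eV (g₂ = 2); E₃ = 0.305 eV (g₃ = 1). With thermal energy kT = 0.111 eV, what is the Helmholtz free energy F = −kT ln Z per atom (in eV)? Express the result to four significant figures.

-0.08137 eV

Eᵢ/kT = 0.237838, 1.19820, 2.66667, 2.74775.
Z = Σ gᵢe^(−Eᵢ/kT) = 2·e^(−0.237838) + 1·e^(−1.19820) + 2·e^(−2.66667) + 1·e^(−2.74775) = 1.57666 + 0.301737 + 0.138966 + 0.0640719 = 2.08143.
F = −kT ln Z = −0.111 × ln(2.08143) = −0.111 × 0.733055 = -0.08137 eV.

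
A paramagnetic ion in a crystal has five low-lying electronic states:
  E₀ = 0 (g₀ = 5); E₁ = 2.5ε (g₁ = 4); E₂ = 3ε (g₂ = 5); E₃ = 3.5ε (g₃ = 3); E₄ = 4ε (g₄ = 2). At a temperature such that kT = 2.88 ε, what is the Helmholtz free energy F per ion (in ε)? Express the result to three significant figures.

-6.58 ε

Eᵢ/kT = 0, 0.86806, 1.0417, 1.2153, 1.3889.
Z = Σ gᵢe^(−Eᵢ/kT) = 5·e^(−0) + 4·e^(−0.86806) + 5·e^(−1.0417) + 3·e^(−1.2153) + 2·e^(−1.3889) = 5.0000 + 1.6791 + 1.7643 + 0.88986 + 0.49870 = 9.8320.
F = −kT ln Z = −2.88 × ln(9.8320) = −2.88 × 2.2856 = -6.58 ε.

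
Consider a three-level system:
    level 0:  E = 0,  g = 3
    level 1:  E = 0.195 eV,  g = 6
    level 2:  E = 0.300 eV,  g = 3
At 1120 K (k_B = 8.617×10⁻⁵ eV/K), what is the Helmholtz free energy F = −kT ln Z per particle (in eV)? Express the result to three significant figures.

k_BT = 8.617×10⁻⁵ × 1120 K = 0.096510 eV.
Eᵢ/kT = 0, 2.0205, 3.1085.
Z = Σ gᵢe^(−Eᵢ/kT) = 3·e^(−0) + 6·e^(−2.0205) + 3·e^(−3.1085) = 3.0000 + 0.79553 + 0.13400 = 3.9295.
F = −kT ln Z = −0.096510 × ln(3.9295) = −0.096510 × 1.3685 = -0.132 eV.

-0.132 eV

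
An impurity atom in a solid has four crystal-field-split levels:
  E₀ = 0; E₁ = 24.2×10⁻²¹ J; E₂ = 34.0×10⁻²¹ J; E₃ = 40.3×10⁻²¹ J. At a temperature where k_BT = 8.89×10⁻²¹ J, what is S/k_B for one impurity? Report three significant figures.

Eᵢ/kT = 0, 2.7222, 3.8245, 4.5332.
Z = Σ e^(−Eᵢ/kT) = e^(−0) + e^(−2.7222) + e^(−3.8245) + e^(−4.5332) = 1.0000 + 0.065730 + 0.021829 + 0.010746 = 1.0983.
⟨E⟩ = Σ EᵢPᵢ = 2.5184 ×10⁻²¹ J.
S/k_B = ln Z + ⟨E⟩/kT = ln(1.0983) + 2.5184/8.89 = 0.093764 + 0.28328 = 0.377.

0.377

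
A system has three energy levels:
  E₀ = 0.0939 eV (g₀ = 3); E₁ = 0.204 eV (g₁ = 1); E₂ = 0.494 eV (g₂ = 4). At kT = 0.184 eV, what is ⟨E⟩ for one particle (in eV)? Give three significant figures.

0.154 eV

Eᵢ/kT = 0.51033, 1.1087, 2.6848.
Z = Σ gᵢe^(−Eᵢ/kT) = 3·e^(−0.51033) + 1·e^(−1.1087) + 4·e^(−2.6848) = 1.8009 + 0.32999 + 0.27294 = 2.4038.
⟨E⟩ = Σ Eᵢ gᵢe^(−Eᵢ/kT) / Z = (0.0939·1.8009 + 0.204·0.32999 + 0.494·0.27294) / 2.4038 = 0.154 eV.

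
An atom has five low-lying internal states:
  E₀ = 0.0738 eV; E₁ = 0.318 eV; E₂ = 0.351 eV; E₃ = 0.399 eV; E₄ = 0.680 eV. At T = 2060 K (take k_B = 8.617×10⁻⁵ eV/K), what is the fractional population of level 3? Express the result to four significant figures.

0.09671

k_BT = 8.617×10⁻⁵ × 2060 K = 0.177510 eV.
Eᵢ/kT = 0.415751, 1.79145, 1.97735, 2.24776, 3.83077.
Z = Σ e^(−Eᵢ/kT) = e^(−0.415751) + e^(−1.79145) + e^(−1.97735) + e^(−2.24776) + e^(−3.83077) = 0.659845 + 0.166718 + 0.138436 + 0.105636 + 0.0216929 = 1.09233.
P₃ = e^(−E₃/kT) / Z = 0.105636/1.09233 = 0.09671.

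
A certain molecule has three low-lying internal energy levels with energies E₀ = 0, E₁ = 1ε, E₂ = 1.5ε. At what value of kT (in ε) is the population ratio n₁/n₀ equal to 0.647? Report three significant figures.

2.30 ε

n₁/n₀ = exp[−(E₁−E₀)/kT] = 0.647.
⇒ (E₁−E₀)/kT = ln(1/0.647) = ln(1.5456) = 0.43541.
kT = 1ε / 0.43541 = 2.30 ε.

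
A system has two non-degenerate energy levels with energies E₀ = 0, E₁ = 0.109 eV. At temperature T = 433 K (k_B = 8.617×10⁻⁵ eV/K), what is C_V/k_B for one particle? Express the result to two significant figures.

0.41

k_BT = 8.617×10⁻⁵ × 433 K = 0.03731 eV.
Eᵢ/kT = 0, 2.921.
Z = Σ e^(−Eᵢ/kT) = e^(−0) + e^(−2.921) = 1.000 + 0.05388 = 1.054.
⟨E⟩ = 0.005572 eV, ⟨E²⟩ = 0.0006074 eV².
C_V/k_B = (⟨E²⟩ − ⟨E⟩²)/(kT)² = (0.0006074 − 0.00003105)/0.001392 = 0.41.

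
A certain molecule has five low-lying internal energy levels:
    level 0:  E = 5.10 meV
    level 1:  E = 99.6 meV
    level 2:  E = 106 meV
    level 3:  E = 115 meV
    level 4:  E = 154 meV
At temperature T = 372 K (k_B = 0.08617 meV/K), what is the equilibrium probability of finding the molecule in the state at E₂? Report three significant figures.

0.0378

k_BT = 0.08617 × 372 K = 32.055 meV.
Eᵢ/kT = 0.15910, 3.1072, 3.3068, 3.5876, 4.8042.
Z = Σ e^(−Eᵢ/kT) = e^(−0.15910) + e^(−3.1072) + e^(−3.3068) + e^(−3.5876) + e^(−4.8042) = 0.85291 + 0.044726 + 0.036633 + 0.027665 + 0.0081953 = 0.97013.
P₂ = e^(−E₂/kT) / Z = 0.036633/0.97013 = 0.0378.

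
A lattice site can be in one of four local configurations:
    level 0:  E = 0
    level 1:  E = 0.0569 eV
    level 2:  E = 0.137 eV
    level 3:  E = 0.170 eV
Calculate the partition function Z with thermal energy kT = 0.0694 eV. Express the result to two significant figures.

Z = 1.7

Eᵢ/kT = 0, 0.8199, 1.974, 2.450.
Z = Σ e^(−Eᵢ/kT) = e^(−0) + e^(−0.8199) + e^(−1.974) + e^(−2.450) = 1.000 + 0.4405 + 0.1389 + 0.08629 = 1.666.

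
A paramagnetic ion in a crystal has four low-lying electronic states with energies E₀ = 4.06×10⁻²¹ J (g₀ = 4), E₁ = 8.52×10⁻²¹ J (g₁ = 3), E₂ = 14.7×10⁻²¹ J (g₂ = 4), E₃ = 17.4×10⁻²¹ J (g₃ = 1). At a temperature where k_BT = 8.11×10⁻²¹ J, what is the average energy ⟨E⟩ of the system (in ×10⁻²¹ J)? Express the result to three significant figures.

Eᵢ/kT = 0.50062, 1.0506, 1.8126, 2.1455.
Z = Σ gᵢe^(−Eᵢ/kT) = 4·e^(−0.50062) + 3·e^(−1.0506) + 4·e^(−1.8126) + 1·e^(−2.1455) = 2.4246 + 1.0492 + 0.65292 + 0.11701 = 4.2437.
⟨E⟩ = Σ Eᵢ gᵢe^(−Eᵢ/kT) / Z = (4.06·2.4246 + 8.52·1.0492 + 14.7·0.65292 + 17.4·0.11701) / 4.2437 = 7.17 ×10⁻²¹ J.

7.17 ×10⁻²¹ J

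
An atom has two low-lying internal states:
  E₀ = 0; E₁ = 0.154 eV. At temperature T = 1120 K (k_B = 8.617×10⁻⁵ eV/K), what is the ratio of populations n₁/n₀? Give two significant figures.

k_BT = 8.617×10⁻⁵ × 1120 K = 0.09651 eV.
n₁/n₀ = exp[−(E₁−E₀)/kT] = exp(−(0.154 eV)/(0.09651 eV)) = exp(-1.596) = 0.20.

0.20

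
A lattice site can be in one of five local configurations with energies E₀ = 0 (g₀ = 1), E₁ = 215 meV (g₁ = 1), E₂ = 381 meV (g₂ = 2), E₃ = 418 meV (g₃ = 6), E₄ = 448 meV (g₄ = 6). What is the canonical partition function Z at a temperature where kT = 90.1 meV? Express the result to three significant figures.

Eᵢ/kT = 0, 2.3862, 4.2286, 4.6393, 4.9723.
Z = Σ gᵢe^(−Eᵢ/kT) = 1·e^(−0) + 1·e^(−2.3862) + 2·e^(−4.2286) + 6·e^(−4.6393) + 6·e^(−4.9723) = 1.0000 + 0.091979 + 0.029146 + 0.057987 + 0.041563 = 1.2207.

Z = 1.22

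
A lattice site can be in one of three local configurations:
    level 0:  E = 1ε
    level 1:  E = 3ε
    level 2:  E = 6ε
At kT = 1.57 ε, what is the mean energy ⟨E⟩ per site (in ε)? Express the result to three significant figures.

Eᵢ/kT = 0.63694, 1.9108, 3.8217.
Z = Σ e^(−Eᵢ/kT) = e^(−0.63694) + e^(−1.9108) + e^(−3.8217) = 0.52891 + 0.14796 + 0.021891 = 0.69876.
⟨E⟩ = Σ Eᵢ e^(−Eᵢ/kT) / Z = (1·0.52891 + 3·0.14796 + 6·0.021891) / 0.69876 = 1.58 ε.

1.58 ε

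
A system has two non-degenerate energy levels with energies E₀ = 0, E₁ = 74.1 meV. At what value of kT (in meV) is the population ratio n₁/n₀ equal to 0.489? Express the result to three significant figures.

104 meV

n₁/n₀ = exp[−(E₁−E₀)/kT] = 0.489.
⇒ (E₁−E₀)/kT = ln(1/0.489) = ln(2.0450) = 0.71540.
kT = 74.1 meV / 0.71540 = 104 meV.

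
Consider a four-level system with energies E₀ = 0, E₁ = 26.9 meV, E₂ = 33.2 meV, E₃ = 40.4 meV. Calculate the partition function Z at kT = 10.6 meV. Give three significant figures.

Eᵢ/kT = 0, 2.5377, 3.1321, 3.8113.
Z = Σ e^(−Eᵢ/kT) = e^(−0) + e^(−2.5377) + e^(−3.1321) + e^(−3.8113) = 1.0000 + 0.079048 + 0.043626 + 0.022119 = 1.1448.

Z = 1.14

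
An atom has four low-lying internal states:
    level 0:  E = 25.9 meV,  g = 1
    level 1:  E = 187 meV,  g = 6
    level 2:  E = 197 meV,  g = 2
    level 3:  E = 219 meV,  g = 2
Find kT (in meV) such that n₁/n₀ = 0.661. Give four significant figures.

n₁/n₀ = (g₁/g₀) exp[−(E₁−E₀)/kT] = 0.661.
⇒ (E₁−E₀)/kT = ln((6/1)/0.661) = ln(9.07716) = 2.20576.
kT = 161.1 meV / 2.20576 = 73.04 meV.

73.04 meV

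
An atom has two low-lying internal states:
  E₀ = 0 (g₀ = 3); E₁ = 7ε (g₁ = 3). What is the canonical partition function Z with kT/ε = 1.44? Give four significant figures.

Z = 3.023

Eᵢ/kT = 0, 4.86111.
Z = Σ gᵢe^(−Eᵢ/kT) = 3·e^(−0) + 3·e^(−4.86111) = 3.00000 + 0.0232257 = 3.02323.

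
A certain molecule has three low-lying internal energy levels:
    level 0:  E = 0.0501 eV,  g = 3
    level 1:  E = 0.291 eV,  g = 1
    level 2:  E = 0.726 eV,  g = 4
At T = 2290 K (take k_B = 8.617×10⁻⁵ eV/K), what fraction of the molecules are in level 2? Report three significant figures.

k_BT = 8.617×10⁻⁵ × 2290 K = 0.19733 eV.
Eᵢ/kT = 0.25389, 1.4747, 3.6791.
Z = Σ gᵢe^(−Eᵢ/kT) = 3·e^(−0.25389) + 1·e^(−1.4747) + 4·e^(−3.6791) = 2.3273 + 0.22885 + 0.10098 = 2.6571.
P₂ = g₂ e^(−E₂/kT) / Z = 0.10098/2.6571 = 0.0380.

0.0380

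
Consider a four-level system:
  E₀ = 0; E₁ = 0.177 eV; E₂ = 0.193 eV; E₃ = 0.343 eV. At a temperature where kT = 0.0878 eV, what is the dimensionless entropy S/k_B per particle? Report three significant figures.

0.702

Eᵢ/kT = 0, 2.0159, 2.1982, 3.9066.
Z = Σ e^(−Eᵢ/kT) = e^(−0) + e^(−2.0159) + e^(−2.1982) + e^(−3.9066) = 1.0000 + 0.13320 + 0.11100 + 0.020109 = 1.2643.
⟨E⟩ = Σ EᵢPᵢ = 0.041048 eV.
S/k_B = ln Z + ⟨E⟩/kT = ln(1.2643) + 0.041048/0.0878 = 0.23452 + 0.46752 = 0.702.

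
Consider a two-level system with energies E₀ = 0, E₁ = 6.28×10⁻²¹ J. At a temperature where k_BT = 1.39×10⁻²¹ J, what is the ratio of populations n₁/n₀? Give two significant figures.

n₁/n₀ = exp[−(E₁−E₀)/kT] = exp(−(6.28 ×10⁻²¹ J)/(1.39 ×10⁻²¹ J)) = exp(-4.518) = 0.011.

0.011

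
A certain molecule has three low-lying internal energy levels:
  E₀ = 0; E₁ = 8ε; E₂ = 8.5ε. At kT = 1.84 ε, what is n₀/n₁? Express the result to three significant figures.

77.3

n₀/n₁ = exp[−(E₀−E₁)/kT] = exp(−(-8ε)/(1.84ε)) = exp(4.3478) = 77.3.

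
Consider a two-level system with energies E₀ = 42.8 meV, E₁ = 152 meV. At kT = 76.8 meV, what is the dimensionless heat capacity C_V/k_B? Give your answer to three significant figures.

0.317

Eᵢ/kT = 0.55729, 1.9792.
Z = Σ e^(−Eᵢ/kT) = e^(−0.55729) + e^(−1.9792) = 0.57276 + 0.13818 = 0.71094.
⟨E⟩ = 64.024 meV, ⟨E²⟩ = 5966.3 meV².
C_V/k_B = (⟨E²⟩ − ⟨E⟩²)/(kT)² = (5966.3 − 4099.1)/5898.2 = 0.317.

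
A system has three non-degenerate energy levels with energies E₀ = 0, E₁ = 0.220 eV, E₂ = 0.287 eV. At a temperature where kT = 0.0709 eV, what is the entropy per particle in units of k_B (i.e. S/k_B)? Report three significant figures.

Eᵢ/kT = 0, 3.1030, 4.0480.
Z = Σ e^(−Eᵢ/kT) = e^(−0) + e^(−3.1030) + e^(−4.0480) = 1.0000 + 0.044914 + 0.017457 = 1.0624.
⟨E⟩ = Σ EᵢPᵢ = 0.014017 eV.
S/k_B = ln Z + ⟨E⟩/kT = ln(1.0624) + 0.014017/0.0709 = 0.060530 + 0.19770 = 0.258.

0.258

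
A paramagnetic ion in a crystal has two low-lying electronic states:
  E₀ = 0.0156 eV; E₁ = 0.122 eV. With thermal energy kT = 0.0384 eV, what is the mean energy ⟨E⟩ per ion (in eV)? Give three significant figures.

0.0219 eV

Eᵢ/kT = 0.40625, 3.1771.
Z = Σ e^(−Eᵢ/kT) = e^(−0.40625) + e^(−3.1771) = 0.66614 + 0.041706 = 0.70785.
⟨E⟩ = Σ Eᵢ e^(−Eᵢ/kT) / Z = (0.0156·0.66614 + 0.122·0.041706) / 0.70785 = 0.0219 eV.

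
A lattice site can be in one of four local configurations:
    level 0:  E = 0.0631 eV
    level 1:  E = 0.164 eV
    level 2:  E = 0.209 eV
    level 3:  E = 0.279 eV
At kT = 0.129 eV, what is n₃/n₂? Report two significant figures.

0.58

n₃/n₂ = exp[−(E₃−E₂)/kT] = exp(−(0.070 eV)/(0.129 eV)) = exp(-0.5426) = 0.58.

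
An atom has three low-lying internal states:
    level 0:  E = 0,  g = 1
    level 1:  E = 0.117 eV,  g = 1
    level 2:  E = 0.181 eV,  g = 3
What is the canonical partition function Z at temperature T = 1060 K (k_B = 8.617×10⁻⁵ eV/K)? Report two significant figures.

Z = 1.7

k_BT = 8.617×10⁻⁵ × 1060 K = 0.09134 eV.
Eᵢ/kT = 0, 1.281, 1.982.
Z = Σ gᵢe^(−Eᵢ/kT) = 1·e^(−0) + 1·e^(−1.281) + 3·e^(−1.982) = 1.000 + 0.2778 + 0.4134 = 1.691.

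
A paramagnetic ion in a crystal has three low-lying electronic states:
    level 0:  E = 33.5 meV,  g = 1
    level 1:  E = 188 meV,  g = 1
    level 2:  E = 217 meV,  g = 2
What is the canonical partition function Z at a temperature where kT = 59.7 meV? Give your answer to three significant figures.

Eᵢ/kT = 0.56114, 3.1491, 3.6348.
Z = Σ gᵢe^(−Eᵢ/kT) = 1·e^(−0.56114) + 1·e^(−3.1491) + 2·e^(−3.6348) = 0.57056 + 0.042891 + 0.052778 = 0.66623.

Z = 0.666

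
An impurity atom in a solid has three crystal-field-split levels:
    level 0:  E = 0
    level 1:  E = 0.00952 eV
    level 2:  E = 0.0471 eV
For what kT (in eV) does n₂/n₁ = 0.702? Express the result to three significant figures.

n₂/n₁ = exp[−(E₂−E₁)/kT] = 0.702.
⇒ (E₂−E₁)/kT = ln(1/0.702) = ln(1.4245) = 0.35382.
kT = 0.03758 eV / 0.35382 = 0.106 eV.

0.106 eV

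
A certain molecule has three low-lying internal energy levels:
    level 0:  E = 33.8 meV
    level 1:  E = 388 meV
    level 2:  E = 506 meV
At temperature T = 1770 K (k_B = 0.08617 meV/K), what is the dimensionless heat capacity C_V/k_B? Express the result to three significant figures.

0.738

k_BT = 0.08617 × 1770 K = 152.52 meV.
Eᵢ/kT = 0.22161, 2.5439, 3.3176.
Z = Σ e^(−Eᵢ/kT) = e^(−0.22161) + e^(−2.5439) + e^(−3.3176) = 0.80123 + 0.078559 + 0.036240 = 0.91603.
⟨E⟩ = 82.857 meV, ⟨E²⟩ = 24039 meV².
C_V/k_B = (⟨E²⟩ − ⟨E⟩²)/(kT)² = (24039 − 6865.3)/23262 = 0.738.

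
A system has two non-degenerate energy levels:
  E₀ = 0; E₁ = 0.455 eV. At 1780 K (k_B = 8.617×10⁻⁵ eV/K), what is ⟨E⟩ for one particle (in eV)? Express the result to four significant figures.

0.02228 eV

k_BT = 8.617×10⁻⁵ × 1780 K = 0.153383 eV.
Eᵢ/kT = 0, 2.96643.
Z = Σ e^(−Eᵢ/kT) = e^(−0) + e^(−2.96643) = 1.00000 + 0.0514868 = 1.05149.
⟨E⟩ = Σ Eᵢ e^(−Eᵢ/kT) / Z = (0·1.00000 + 0.455·0.0514868) / 1.05149 = 0.02228 eV.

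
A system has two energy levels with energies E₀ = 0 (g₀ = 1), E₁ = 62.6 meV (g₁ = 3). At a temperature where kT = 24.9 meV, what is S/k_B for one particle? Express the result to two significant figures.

Eᵢ/kT = 0, 2.514.
Z = Σ gᵢe^(−Eᵢ/kT) = 1·e^(−0) + 3·e^(−2.514) = 1.000 + 0.2428 = 1.243.
⟨E⟩ = Σ EᵢPᵢ = 12.23 meV.
S/k_B = ln Z + ⟨E⟩/kT = ln(1.243) + 12.23/24.9 = 0.2175 + 0.4912 = 0.71.

0.71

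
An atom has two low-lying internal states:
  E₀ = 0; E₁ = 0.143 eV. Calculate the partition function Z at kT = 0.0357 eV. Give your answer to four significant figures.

Z = 1.018

Eᵢ/kT = 0, 4.00560.
Z = Σ e^(−Eᵢ/kT) = e^(−0) + e^(−4.00560) = 1.00000 + 0.0182134 = 1.01821.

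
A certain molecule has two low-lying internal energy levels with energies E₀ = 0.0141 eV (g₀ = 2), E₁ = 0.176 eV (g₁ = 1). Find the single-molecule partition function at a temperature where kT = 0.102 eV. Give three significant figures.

Eᵢ/kT = 0.13824, 1.7255.
Z = Σ gᵢe^(−Eᵢ/kT) = 2·e^(−0.13824) + 1·e^(−1.7255) = 1.7418 + 0.17808 = 1.9199.

Z = 1.92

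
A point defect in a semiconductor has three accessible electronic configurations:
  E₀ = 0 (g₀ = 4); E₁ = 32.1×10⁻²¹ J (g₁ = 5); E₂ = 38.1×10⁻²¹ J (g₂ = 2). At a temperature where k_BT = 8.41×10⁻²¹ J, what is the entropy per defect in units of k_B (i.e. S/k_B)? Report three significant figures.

Eᵢ/kT = 0, 3.8169, 4.5303.
Z = Σ gᵢe^(−Eᵢ/kT) = 4·e^(−0) + 5·e^(−3.8169) + 2·e^(−4.5303) = 4.0000 + 0.10998 + 0.021555 = 4.1315.
⟨E⟩ = Σ EᵢPᵢ = 1.0533 ×10⁻²¹ J.
S/k_B = ln Z + ⟨E⟩/kT = ln(4.1315) + 1.0533/8.41 = 1.4186 + 0.12524 = 1.54.

1.54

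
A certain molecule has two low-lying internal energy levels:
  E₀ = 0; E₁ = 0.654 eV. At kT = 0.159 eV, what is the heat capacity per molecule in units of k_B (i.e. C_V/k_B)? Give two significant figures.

0.27

Eᵢ/kT = 0, 4.113.
Z = Σ e^(−Eᵢ/kT) = e^(−0) + e^(−4.113) = 1.000 + 0.01636 = 1.016.
⟨E⟩ = 0.01053 eV, ⟨E²⟩ = 0.006887 eV².
C_V/k_B = (⟨E²⟩ − ⟨E⟩²)/(kT)² = (0.006887 − 0.0001109)/0.02528 = 0.27.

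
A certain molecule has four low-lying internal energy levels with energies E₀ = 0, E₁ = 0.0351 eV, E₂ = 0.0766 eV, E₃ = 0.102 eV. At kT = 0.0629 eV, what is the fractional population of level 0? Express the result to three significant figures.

Eᵢ/kT = 0, 0.55803, 1.2178, 1.6216.
Z = Σ e^(−Eᵢ/kT) = e^(−0) + e^(−0.55803) + e^(−1.2178) + e^(−1.6216) = 1.0000 + 0.57234 + 0.29588 + 0.19758 = 2.0658.
P₀ = e^(−E₀/kT) / Z = 1.0000/2.0658 = 0.484.

0.484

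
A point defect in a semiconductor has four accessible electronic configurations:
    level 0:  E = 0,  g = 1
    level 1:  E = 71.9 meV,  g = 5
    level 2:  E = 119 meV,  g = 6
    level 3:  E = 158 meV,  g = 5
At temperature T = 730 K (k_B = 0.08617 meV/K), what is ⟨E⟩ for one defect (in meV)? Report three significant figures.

k_BT = 0.08617 × 730 K = 62.904 meV.
Eᵢ/kT = 0, 1.1430, 1.8918, 2.5118.
Z = Σ gᵢe^(−Eᵢ/kT) = 1·e^(−0) + 5·e^(−1.1430) + 6·e^(−1.8918) + 5·e^(−2.5118) = 1.0000 + 1.5943 + 0.90480 + 0.40561 = 3.9047.
⟨E⟩ = Σ Eᵢ gᵢe^(−Eᵢ/kT) / Z = (0·1.0000 + 71.9·1.5943 + 119·0.90480 + 158·0.40561) / 3.9047 = 73.3 meV.

73.3 meV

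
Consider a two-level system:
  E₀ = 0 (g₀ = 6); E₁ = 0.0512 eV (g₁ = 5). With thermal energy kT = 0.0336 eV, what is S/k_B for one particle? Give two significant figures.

Eᵢ/kT = 0, 1.524.
Z = Σ gᵢe^(−Eᵢ/kT) = 6·e^(−0) + 5·e^(−1.524) = 6.000 + 1.089 = 7.089.
⟨E⟩ = Σ EᵢPᵢ = 0.007865 eV.
S/k_B = ln Z + ⟨E⟩/kT = ln(7.089) + 0.007865/0.0336 = 1.959 + 0.2341 = 2.2.

2.2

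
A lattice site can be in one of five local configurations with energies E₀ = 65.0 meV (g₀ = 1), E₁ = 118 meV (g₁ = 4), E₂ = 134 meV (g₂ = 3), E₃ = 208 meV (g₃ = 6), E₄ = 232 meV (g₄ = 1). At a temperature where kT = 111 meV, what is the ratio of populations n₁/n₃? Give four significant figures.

n₁/n₃ = (g₁/g₃) exp[−(E₁−E₃)/kT] = (4/6) × exp(−(-90 meV)/(111 meV)) = (4/6) × exp(0.810811) = 1.500.

1.500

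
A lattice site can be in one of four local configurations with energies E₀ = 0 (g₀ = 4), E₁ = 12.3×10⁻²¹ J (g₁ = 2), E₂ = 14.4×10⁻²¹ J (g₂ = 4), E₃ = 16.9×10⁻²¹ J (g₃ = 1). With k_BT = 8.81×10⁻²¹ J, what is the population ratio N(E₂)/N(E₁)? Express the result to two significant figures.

1.6

n₂/n₁ = (g₂/g₁) exp[−(E₂−E₁)/kT] = (4/2) × exp(−(2.1 ×10⁻²¹ J)/(8.81 ×10⁻²¹ J)) = (4/2) × exp(-0.2384) = 1.6.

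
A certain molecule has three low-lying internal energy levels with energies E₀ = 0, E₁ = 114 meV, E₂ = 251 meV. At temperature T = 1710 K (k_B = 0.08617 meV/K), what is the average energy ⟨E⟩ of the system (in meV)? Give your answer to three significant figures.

k_BT = 0.08617 × 1710 K = 147.35 meV.
Eᵢ/kT = 0, 0.77367, 1.7034.
Z = Σ e^(−Eᵢ/kT) = e^(−0) + e^(−0.77367) + e^(−1.7034) = 1.0000 + 0.46132 + 0.18206 = 1.6434.
⟨E⟩ = Σ Eᵢ e^(−Eᵢ/kT) / Z = (0·1.0000 + 114·0.46132 + 251·0.18206) / 1.6434 = 59.8 meV.

59.8 meV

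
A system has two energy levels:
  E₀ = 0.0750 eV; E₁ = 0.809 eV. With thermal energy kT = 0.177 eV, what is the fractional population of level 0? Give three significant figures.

Eᵢ/kT = 0.42373, 4.5706.
Z = Σ e^(−Eᵢ/kT) = e^(−0.42373) + e^(−4.5706) = 0.65460 + 0.010352 = 0.66495.
P₀ = e^(−E₀/kT) / Z = 0.65460/0.66495 = 0.984.

0.984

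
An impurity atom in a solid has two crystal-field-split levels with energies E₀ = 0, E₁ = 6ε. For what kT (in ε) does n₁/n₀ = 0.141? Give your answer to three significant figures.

n₁/n₀ = exp[−(E₁−E₀)/kT] = 0.141.
⇒ (E₁−E₀)/kT = ln(1/0.141) = ln(7.0922) = 1.9590.
kT = 6ε / 1.9590 = 3.06 ε.

3.06 ε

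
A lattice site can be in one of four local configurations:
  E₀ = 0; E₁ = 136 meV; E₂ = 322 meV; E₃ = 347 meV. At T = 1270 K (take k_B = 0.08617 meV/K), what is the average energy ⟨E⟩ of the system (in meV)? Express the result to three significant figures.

51.2 meV

k_BT = 0.08617 × 1270 K = 109.44 meV.
Eᵢ/kT = 0, 1.2427, 2.9423, 3.1707.
Z = Σ e^(−Eᵢ/kT) = e^(−0) + e^(−1.2427) + e^(−2.9423) + e^(−3.1707) = 1.0000 + 0.28860 + 0.052744 + 0.041974 = 1.3833.
⟨E⟩ = Σ Eᵢ e^(−Eᵢ/kT) / Z = (0·1.0000 + 136·0.28860 + 322·0.052744 + 347·0.041974) / 1.3833 = 51.2 meV.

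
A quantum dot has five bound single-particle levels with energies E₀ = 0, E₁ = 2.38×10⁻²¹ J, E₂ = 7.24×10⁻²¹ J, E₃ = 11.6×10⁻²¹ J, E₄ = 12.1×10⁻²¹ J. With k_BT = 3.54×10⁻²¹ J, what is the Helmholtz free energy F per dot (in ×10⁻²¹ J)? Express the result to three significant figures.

-1.90 ×10⁻²¹ J

Eᵢ/kT = 0, 0.67232, 2.0452, 3.2768, 3.4181.
Z = Σ e^(−Eᵢ/kT) = e^(−0) + e^(−0.67232) + e^(−2.0452) + e^(−3.2768) + e^(−3.4181) = 1.0000 + 0.51052 + 0.12935 + 0.037749 + 0.032775 = 1.7104.
F = −kT ln Z = −3.54 × ln(1.7104) = −3.54 × 0.53673 = -1.90 ×10⁻²¹ J.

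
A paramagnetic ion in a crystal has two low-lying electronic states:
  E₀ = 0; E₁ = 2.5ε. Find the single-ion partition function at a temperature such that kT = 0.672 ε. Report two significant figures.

Z = 1.0

Eᵢ/kT = 0, 3.720.
Z = Σ e^(−Eᵢ/kT) = e^(−0) + e^(−3.720) = 1.000 + 0.02423 = 1.024.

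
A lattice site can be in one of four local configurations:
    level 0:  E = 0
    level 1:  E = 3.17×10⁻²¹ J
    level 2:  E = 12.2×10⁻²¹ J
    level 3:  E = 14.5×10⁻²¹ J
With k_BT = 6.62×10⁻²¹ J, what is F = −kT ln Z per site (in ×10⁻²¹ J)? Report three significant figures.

-4.21 ×10⁻²¹ J

Eᵢ/kT = 0, 0.47885, 1.8429, 2.1903.
Z = Σ e^(−Eᵢ/kT) = e^(−0) + e^(−0.47885) + e^(−1.8429) + e^(−2.1903) = 1.0000 + 0.61950 + 0.15836 + 0.11188 = 1.8897.
F = −kT ln Z = −6.62 × ln(1.8897) = −6.62 × 0.63642 = -4.21 ×10⁻²¹ J.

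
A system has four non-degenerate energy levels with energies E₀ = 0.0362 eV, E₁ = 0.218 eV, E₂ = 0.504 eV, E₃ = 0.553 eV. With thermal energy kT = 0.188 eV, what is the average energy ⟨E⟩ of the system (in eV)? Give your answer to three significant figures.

Eᵢ/kT = 0.19255, 1.1596, 2.6809, 2.9415.
Z = Σ e^(−Eᵢ/kT) = e^(−0.19255) + e^(−1.1596) + e^(−2.6809) + e^(−2.9415) = 0.82485 + 0.31361 + 0.068501 + 0.052786 = 1.2597.
⟨E⟩ = Σ Eᵢ e^(−Eᵢ/kT) / Z = (0.0362·0.82485 + 0.218·0.31361 + 0.504·0.068501 + 0.553·0.052786) / 1.2597 = 0.129 eV.

0.129 eV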